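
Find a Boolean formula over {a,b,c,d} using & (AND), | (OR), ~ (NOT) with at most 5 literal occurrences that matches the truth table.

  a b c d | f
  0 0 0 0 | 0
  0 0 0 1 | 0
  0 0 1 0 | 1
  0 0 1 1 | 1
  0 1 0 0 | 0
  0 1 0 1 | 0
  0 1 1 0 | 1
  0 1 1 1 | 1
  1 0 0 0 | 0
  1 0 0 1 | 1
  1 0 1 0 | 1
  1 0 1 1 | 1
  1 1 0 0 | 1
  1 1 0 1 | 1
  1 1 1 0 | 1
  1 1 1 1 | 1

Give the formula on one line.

  (a & d) = 0000000001010101
  (b | (a & d)) = 0000111101011111
  ((b | (a & d)) & a) = 0000000001011111
  (((b | (a & d)) & a) | c) = 0011001101111111

(((b | (a & d)) & a) | c)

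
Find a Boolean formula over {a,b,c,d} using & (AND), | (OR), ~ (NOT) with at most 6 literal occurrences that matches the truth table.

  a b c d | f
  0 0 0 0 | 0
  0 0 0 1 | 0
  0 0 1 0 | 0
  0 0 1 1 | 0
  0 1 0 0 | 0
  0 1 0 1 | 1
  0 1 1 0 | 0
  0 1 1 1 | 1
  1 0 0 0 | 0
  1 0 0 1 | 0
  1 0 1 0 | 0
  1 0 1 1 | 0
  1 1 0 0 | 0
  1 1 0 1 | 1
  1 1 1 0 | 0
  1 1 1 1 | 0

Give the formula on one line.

  ~c = 1100110011001100
  ~a = 1111111100000000
  (~c | ~a) = 1111111111001100
  (d & b) = 0000010100000101
  (a & c) = 0000000000110011
  ((d & b) | (a & c)) = 0000010100110111
  ((~c | ~a) & ((d & b) | (a & c))) = 0000010100000100

((~c | ~a) & ((d & b) | (a & c)))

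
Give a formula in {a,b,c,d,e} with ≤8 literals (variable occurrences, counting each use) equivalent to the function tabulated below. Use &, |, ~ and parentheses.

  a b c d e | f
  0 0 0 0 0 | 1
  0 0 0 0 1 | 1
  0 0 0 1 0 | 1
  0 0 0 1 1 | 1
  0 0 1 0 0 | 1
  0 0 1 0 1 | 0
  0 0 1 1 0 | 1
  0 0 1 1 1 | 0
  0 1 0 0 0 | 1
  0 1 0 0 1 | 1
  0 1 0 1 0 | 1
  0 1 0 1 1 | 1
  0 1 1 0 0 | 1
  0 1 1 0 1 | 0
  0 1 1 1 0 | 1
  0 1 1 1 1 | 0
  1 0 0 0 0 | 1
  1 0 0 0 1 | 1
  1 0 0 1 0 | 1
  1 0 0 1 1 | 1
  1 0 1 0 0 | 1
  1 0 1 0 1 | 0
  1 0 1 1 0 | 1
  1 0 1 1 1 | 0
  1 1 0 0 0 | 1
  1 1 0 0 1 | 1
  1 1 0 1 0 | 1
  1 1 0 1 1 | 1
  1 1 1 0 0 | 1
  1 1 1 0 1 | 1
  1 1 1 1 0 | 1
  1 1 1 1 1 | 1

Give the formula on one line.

  ~e = 10101010101010101010101010101010
  ~c = 11110000111100001111000011110000
  (~e | ~c) = 11111010111110101111101011111010
  (a & c) = 00000000000000000000111100001111
  (e & b) = 00000000010101010000000001010101
  ((a & c) & (e & b)) = 00000000000000000000000000000101
  ((~e | ~c) | ((a & c) & (e & b))) = 11111010111110101111101011111111

((~e | ~c) | ((a & c) & (e & b)))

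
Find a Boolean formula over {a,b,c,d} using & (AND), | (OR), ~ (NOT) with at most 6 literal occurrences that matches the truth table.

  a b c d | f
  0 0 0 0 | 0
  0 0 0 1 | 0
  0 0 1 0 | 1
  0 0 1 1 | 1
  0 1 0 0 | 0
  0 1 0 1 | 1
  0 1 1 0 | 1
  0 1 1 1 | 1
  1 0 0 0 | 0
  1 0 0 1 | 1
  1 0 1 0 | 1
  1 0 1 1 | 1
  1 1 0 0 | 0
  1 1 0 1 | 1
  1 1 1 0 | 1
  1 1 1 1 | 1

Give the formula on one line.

  (b & d) = 0000010100000101
  (a | c) = 0011001111111111
  ((b & d) | (a | c)) = 0011011111111111
  (((b & d) | (a | c)) & d) = 0001010101010101
  ((((b & d) | (a | c)) & d) | c) = 0011011101110111

((((b & d) | (a | c)) & d) | c)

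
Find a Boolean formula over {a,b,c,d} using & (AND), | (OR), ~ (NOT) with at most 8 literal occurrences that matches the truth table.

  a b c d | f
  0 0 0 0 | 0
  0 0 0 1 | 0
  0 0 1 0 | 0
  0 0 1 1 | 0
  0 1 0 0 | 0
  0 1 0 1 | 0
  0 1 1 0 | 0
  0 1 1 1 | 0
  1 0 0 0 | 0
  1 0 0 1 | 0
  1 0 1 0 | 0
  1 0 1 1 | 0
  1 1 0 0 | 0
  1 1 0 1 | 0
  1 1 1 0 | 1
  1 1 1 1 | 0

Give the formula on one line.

  ~d = 1010101010101010
  (c & b) = 0000001100000011
  (c & a) = 0000000000110011
  ((c & b) & (c & a)) = 0000000000000011
  (~d & ((c & b) & (c & a))) = 0000000000000010

(~d & ((c & b) & (c & a)))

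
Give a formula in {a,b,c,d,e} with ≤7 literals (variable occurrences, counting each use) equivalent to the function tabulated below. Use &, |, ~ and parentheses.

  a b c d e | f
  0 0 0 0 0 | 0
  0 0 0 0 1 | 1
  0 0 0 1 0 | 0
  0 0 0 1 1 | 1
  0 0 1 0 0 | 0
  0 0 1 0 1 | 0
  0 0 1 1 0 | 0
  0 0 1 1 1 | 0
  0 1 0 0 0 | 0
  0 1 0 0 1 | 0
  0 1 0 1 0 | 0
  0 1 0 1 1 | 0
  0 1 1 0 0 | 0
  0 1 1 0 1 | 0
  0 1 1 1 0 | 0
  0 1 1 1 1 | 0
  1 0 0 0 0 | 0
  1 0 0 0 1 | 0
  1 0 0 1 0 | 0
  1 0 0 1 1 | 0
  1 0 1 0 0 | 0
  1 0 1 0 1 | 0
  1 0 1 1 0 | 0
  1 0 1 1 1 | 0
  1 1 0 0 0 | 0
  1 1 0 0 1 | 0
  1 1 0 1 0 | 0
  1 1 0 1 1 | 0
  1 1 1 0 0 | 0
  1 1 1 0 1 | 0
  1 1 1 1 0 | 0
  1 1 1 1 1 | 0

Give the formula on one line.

((~a & (c | e)) & (~c & (a | ~b)))

  ~a = 11111111111111110000000000000000
  (c | e) = 01011111010111110101111101011111
  (~a & (c | e)) = 01011111010111110000000000000000
  ~c = 11110000111100001111000011110000
  ~b = 11111111000000001111111100000000
  (a | ~b) = 11111111000000001111111111111111
  (~c & (a | ~b)) = 11110000000000001111000011110000
  ((~a & (c | e)) & (~c & (a | ~b))) = 01010000000000000000000000000000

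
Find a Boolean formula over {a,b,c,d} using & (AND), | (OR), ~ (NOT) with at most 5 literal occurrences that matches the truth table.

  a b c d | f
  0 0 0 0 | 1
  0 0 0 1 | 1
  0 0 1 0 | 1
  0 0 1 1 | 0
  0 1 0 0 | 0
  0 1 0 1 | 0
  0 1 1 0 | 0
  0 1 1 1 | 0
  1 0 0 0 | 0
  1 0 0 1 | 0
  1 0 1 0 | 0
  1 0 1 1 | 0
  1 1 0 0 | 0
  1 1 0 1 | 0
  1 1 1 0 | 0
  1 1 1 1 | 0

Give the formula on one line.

((~c | ~d) & (~a & ~b))

  ~c = 1100110011001100
  ~d = 1010101010101010
  (~c | ~d) = 1110111011101110
  ~a = 1111111100000000
  ~b = 1111000011110000
  (~a & ~b) = 1111000000000000
  ((~c | ~d) & (~a & ~b)) = 1110000000000000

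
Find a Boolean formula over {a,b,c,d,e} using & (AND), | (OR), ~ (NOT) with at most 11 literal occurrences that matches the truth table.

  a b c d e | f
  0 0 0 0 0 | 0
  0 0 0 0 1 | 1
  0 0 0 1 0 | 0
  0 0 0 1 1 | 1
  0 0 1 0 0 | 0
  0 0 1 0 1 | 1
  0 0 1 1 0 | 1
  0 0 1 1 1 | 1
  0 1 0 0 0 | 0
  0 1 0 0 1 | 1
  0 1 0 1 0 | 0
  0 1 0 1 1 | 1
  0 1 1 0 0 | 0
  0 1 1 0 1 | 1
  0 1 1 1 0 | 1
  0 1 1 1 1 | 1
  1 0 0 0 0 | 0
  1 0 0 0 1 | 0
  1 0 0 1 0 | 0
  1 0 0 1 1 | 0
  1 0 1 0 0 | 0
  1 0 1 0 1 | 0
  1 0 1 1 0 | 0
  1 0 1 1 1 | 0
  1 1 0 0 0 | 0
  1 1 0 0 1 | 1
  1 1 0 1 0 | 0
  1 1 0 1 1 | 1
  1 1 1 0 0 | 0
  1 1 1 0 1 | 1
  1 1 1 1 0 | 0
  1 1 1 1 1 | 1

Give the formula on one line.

  ~a = 11111111111111110000000000000000
  (a | e) = 01010101010101011111111111111111
  (~a & (a | e)) = 01010101010101010000000000000000
  (b | (~a & (a | e))) = 01010101111111110000000011111111
  ((b | (~a & (a | e))) & e) = 01010101010101010000000001010101
  ~d = 11001100110011001100110011001100
  (c | ~d) = 11001111110011111100111111001111
  (d & ~a) = 00110011001100110000000000000000
  ((c | ~d) & (d & ~a)) = 00000011000000110000000000000000
  (((b | (~a & (a | e))) & e) | ((c | ~d) & (d & ~a))) = 01010111010101110000000001010101

(((b | (~a & (a | e))) & e) | ((c | ~d) & (d & ~a)))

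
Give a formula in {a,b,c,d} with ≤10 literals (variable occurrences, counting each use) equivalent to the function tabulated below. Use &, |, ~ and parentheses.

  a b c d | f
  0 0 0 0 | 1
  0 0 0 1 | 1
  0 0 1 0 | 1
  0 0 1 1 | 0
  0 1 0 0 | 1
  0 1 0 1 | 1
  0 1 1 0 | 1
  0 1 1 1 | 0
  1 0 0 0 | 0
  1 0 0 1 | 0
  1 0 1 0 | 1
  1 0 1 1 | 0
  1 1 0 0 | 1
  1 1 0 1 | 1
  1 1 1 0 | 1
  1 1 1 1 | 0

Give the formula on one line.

((~c & ((c & d) | ((~c & ~a) | b))) | (c & ~d))

  ~c = 1100110011001100
  (c & d) = 0001000100010001
  ~a = 1111111100000000
  (~c & ~a) = 1100110000000000
  ((~c & ~a) | b) = 1100111100001111
  ((c & d) | ((~c & ~a) | b)) = 1101111100011111
  (~c & ((c & d) | ((~c & ~a) | b))) = 1100110000001100
  ~d = 1010101010101010
  (c & ~d) = 0010001000100010
  ((~c & ((c & d) | ((~c & ~a) | b))) | (c & ~d)) = 1110111000101110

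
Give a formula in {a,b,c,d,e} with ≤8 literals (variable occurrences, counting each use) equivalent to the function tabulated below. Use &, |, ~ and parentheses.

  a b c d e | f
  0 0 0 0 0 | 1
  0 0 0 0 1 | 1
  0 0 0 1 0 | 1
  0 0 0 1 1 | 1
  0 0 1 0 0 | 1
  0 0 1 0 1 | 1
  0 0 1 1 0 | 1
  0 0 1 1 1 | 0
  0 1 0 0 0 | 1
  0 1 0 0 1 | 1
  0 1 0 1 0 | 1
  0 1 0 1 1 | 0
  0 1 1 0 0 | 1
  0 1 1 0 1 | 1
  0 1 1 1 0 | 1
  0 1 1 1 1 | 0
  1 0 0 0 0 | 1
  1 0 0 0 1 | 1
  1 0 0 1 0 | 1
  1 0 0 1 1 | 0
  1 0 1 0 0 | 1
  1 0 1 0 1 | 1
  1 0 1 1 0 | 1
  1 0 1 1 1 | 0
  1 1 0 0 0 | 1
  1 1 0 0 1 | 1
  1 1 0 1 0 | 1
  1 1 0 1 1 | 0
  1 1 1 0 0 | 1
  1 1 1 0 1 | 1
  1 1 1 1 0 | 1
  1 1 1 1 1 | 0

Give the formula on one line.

  ~c = 11110000111100001111000011110000
  ~a = 11111111111111110000000000000000
  (~a | b) = 11111111111111110000000011111111
  ~b = 11111111000000001111111100000000
  ((~a | b) & ~b) = 11111111000000000000000000000000
  (~c & ((~a | b) & ~b)) = 11110000000000000000000000000000
  ~d = 11001100110011001100110011001100
  ~e = 10101010101010101010101010101010
  (~d | ~e) = 11101110111011101110111011101110
  ((~c & ((~a | b) & ~b)) | (~d | ~e)) = 11111110111011101110111011101110

((~c & ((~a | b) & ~b)) | (~d | ~e))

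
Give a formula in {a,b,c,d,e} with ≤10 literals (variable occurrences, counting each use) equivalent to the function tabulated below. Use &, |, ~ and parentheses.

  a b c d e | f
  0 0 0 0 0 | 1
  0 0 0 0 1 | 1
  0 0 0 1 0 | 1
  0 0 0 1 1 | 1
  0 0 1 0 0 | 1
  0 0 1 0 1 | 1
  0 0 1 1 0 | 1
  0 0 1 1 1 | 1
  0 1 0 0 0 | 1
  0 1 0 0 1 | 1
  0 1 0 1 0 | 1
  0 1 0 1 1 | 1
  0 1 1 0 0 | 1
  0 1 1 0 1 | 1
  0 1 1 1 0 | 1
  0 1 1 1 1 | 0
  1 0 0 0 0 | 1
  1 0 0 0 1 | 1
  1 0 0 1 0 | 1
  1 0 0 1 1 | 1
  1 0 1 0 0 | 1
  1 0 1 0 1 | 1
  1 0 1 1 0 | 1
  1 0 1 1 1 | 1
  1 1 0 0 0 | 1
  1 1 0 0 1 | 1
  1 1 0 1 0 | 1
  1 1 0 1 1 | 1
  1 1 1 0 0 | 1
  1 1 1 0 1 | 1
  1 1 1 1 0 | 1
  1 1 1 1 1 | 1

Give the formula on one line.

(((~e & d) & (e | b)) | (~d | (~c | (~b | a))))

  ~e = 10101010101010101010101010101010
  (~e & d) = 00100010001000100010001000100010
  (e | b) = 01010101111111110101010111111111
  ((~e & d) & (e | b)) = 00000000001000100000000000100010
  ~d = 11001100110011001100110011001100
  ~c = 11110000111100001111000011110000
  ~b = 11111111000000001111111100000000
  (~b | a) = 11111111000000001111111111111111
  (~c | (~b | a)) = 11111111111100001111111111111111
  (~d | (~c | (~b | a))) = 11111111111111001111111111111111
  (((~e & d) & (e | b)) | (~d | (~c | (~b | a)))) = 11111111111111101111111111111111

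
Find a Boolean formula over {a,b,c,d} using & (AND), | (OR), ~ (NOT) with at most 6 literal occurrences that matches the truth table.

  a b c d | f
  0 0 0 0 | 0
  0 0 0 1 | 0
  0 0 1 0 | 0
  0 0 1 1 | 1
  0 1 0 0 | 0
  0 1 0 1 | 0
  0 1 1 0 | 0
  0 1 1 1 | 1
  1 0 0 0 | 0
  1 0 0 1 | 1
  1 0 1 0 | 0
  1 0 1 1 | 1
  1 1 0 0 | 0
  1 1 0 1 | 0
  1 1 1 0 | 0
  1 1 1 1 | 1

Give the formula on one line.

(((a & ~b) | c) & d)

  ~b = 1111000011110000
  (a & ~b) = 0000000011110000
  ((a & ~b) | c) = 0011001111110011
  (((a & ~b) | c) & d) = 0001000101010001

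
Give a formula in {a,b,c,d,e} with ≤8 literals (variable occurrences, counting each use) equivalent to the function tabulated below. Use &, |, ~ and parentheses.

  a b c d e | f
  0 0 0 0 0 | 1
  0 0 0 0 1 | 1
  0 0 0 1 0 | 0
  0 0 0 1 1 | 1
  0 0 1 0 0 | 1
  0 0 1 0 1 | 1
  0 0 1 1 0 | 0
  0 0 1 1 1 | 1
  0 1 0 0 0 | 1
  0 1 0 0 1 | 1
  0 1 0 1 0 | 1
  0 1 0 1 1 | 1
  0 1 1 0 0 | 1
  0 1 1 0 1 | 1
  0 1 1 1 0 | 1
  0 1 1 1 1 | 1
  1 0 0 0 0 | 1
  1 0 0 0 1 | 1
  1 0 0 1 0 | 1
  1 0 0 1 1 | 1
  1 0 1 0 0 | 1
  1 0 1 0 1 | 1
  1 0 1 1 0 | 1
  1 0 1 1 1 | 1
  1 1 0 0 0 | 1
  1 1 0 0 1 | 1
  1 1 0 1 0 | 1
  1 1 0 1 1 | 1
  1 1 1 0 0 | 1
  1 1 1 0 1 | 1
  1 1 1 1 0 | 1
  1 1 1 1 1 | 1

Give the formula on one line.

((~d | ((~b & e) | b)) | a)

  ~d = 11001100110011001100110011001100
  ~b = 11111111000000001111111100000000
  (~b & e) = 01010101000000000101010100000000
  ((~b & e) | b) = 01010101111111110101010111111111
  (~d | ((~b & e) | b)) = 11011101111111111101110111111111
  ((~d | ((~b & e) | b)) | a) = 11011101111111111111111111111111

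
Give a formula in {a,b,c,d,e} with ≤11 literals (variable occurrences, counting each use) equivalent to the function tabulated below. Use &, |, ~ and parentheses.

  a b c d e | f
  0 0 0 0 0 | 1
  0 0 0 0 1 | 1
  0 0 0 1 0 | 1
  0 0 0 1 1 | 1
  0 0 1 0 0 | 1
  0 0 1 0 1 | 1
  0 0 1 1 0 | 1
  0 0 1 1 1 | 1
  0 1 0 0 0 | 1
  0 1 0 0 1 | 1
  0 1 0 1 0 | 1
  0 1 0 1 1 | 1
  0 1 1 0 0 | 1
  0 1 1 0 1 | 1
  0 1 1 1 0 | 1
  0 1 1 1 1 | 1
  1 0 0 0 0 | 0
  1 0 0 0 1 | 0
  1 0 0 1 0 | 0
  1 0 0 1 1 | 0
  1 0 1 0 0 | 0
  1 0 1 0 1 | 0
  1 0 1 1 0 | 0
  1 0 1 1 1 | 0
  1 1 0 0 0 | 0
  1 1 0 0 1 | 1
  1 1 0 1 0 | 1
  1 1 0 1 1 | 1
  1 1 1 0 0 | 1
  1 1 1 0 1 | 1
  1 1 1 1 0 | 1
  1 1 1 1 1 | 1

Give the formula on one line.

((b & ((a | d) & (e | d))) | (~a | (c & b)))

  (a | d) = 00110011001100111111111111111111
  (e | d) = 01110111011101110111011101110111
  ((a | d) & (e | d)) = 00110011001100110111011101110111
  (b & ((a | d) & (e | d))) = 00000000001100110000000001110111
  ~a = 11111111111111110000000000000000
  (c & b) = 00000000000011110000000000001111
  (~a | (c & b)) = 11111111111111110000000000001111
  ((b & ((a | d) & (e | d))) | (~a | (c & b))) = 11111111111111110000000001111111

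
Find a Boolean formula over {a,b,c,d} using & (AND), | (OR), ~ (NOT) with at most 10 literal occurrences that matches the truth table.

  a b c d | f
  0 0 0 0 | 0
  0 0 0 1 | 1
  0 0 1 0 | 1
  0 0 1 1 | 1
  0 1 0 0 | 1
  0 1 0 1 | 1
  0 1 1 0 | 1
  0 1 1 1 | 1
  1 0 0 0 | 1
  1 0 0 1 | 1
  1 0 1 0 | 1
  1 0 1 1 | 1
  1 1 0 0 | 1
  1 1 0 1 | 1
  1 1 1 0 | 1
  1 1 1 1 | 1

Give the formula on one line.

  ~a = 1111111100000000
  (~a & b) = 0000111100000000
  ((~a & b) | a) = 0000111111111111
  (((~a & b) | a) | d) = 0101111111111111
  ~d = 1010101010101010
  (~d & c) = 0010001000100010
  (d | (~d & c)) = 0111011101110111
  ((((~a & b) | a) | d) | (d | (~d & c))) = 0111111111111111

((((~a & b) | a) | d) | (d | (~d & c)))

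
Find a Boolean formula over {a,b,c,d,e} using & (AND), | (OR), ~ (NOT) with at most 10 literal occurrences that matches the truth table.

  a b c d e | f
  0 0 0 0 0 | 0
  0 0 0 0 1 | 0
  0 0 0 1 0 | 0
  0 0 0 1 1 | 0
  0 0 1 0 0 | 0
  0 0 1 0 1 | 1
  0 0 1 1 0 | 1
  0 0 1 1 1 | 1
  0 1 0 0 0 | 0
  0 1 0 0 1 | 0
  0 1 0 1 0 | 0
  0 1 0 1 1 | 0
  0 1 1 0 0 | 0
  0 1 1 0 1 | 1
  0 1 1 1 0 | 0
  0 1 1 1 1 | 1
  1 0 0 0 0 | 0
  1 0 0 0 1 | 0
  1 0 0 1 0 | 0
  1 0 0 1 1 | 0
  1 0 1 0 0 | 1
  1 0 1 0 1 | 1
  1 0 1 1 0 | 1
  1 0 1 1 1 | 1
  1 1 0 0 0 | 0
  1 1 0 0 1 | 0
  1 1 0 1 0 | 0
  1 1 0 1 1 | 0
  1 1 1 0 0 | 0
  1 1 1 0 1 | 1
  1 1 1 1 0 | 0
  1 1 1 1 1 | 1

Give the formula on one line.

(c & (((((d & b) | e) | a) | d) & (e | ~b)))

  (d & b) = 00000000001100110000000000110011
  ((d & b) | e) = 01010101011101110101010101110111
  (((d & b) | e) | a) = 01010101011101111111111111111111
  ((((d & b) | e) | a) | d) = 01110111011101111111111111111111
  ~b = 11111111000000001111111100000000
  (e | ~b) = 11111111010101011111111101010101
  (((((d & b) | e) | a) | d) & (e | ~b)) = 01110111010101011111111101010101
  (c & (((((d & b) | e) | a) | d) & (e | ~b))) = 00000111000001010000111100000101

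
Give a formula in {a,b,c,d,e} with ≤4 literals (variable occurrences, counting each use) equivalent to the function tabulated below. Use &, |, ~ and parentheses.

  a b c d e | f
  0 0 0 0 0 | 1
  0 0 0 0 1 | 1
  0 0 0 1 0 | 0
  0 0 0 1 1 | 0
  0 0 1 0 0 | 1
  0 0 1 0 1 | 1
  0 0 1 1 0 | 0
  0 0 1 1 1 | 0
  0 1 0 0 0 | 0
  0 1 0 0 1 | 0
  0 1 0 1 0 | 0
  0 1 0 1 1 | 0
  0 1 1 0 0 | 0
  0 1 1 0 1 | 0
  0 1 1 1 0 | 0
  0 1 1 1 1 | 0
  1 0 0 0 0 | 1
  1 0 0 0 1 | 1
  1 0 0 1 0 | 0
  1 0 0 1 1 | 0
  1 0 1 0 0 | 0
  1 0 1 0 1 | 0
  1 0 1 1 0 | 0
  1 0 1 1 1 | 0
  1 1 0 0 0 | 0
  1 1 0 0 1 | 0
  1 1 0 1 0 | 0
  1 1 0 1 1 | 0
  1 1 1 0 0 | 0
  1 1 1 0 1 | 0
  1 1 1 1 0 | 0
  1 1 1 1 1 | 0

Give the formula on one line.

((~b & ~d) & (~a | ~c))

  ~b = 11111111000000001111111100000000
  ~d = 11001100110011001100110011001100
  (~b & ~d) = 11001100000000001100110000000000
  ~a = 11111111111111110000000000000000
  ~c = 11110000111100001111000011110000
  (~a | ~c) = 11111111111111111111000011110000
  ((~b & ~d) & (~a | ~c)) = 11001100000000001100000000000000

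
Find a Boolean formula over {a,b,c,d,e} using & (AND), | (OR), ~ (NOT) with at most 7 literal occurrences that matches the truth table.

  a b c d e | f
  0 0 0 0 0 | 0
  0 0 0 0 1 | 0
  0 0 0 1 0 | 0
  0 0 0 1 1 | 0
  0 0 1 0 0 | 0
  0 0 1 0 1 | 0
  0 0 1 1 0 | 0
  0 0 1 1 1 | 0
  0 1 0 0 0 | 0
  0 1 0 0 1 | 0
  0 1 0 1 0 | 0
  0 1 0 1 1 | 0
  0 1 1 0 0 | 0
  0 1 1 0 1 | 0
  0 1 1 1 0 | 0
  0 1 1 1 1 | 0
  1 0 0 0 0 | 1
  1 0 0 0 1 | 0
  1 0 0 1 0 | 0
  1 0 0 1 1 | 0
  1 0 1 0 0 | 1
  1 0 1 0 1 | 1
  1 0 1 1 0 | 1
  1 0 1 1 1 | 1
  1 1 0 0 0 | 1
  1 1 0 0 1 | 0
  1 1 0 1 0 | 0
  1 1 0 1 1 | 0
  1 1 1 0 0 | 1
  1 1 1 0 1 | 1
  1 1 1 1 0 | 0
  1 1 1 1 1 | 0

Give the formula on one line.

  ~d = 11001100110011001100110011001100
  ~b = 11111111000000001111111100000000
  (~d | ~b) = 11111111110011001111111111001100
  (~d | c) = 11001111110011111100111111001111
  ((~d | ~b) & (~d | c)) = 11001111110011001100111111001100
  ~e = 10101010101010101010101010101010
  (c | ~e) = 10101111101011111010111110101111
  ((c | ~e) & a) = 00000000000000001010111110101111
  (((~d | ~b) & (~d | c)) & ((c | ~e) & a)) = 00000000000000001000111110001100

(((~d | ~b) & (~d | c)) & ((c | ~e) & a))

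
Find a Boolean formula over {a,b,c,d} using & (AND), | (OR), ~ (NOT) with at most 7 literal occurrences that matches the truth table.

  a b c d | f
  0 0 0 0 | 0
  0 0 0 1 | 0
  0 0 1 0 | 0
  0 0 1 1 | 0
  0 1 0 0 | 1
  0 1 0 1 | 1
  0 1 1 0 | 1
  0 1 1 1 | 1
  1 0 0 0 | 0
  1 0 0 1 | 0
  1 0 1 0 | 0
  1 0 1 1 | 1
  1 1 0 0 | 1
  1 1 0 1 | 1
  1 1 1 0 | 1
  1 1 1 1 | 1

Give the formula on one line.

  (a & c) = 0000000000110011
  ~a = 1111111100000000
  (b & ~a) = 0000111100000000
  ((b & ~a) | d) = 0101111101010101
  ((a & c) & ((b & ~a) | d)) = 0000000000010001
  (b | ((a & c) & ((b & ~a) | d))) = 0000111100011111

(b | ((a & c) & ((b & ~a) | d)))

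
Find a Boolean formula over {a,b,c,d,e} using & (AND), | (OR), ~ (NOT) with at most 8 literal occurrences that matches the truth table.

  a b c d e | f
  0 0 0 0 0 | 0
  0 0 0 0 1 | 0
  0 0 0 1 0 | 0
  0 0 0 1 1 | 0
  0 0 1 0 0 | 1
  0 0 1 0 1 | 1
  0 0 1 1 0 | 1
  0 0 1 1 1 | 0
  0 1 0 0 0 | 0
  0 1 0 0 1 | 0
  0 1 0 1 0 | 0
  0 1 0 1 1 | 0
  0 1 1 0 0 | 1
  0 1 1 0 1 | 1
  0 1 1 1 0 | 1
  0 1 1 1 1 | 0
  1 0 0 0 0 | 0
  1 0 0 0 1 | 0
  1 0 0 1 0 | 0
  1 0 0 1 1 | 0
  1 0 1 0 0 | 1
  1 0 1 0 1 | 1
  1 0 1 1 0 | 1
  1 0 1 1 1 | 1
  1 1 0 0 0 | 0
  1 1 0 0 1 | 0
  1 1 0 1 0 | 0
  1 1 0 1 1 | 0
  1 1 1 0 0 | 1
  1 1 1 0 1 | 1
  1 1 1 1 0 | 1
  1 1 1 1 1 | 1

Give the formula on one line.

  ~d = 11001100110011001100110011001100
  (e | ~d) = 11011101110111011101110111011101
  (c | d) = 00111111001111110011111100111111
  ((c | d) & a) = 00000000000000000011111100111111
  ((e | ~d) & ((c | d) & a)) = 00000000000000000001110100011101
  (((e | ~d) & ((c | d) & a)) | ~d) = 11001100110011001101110111011101
  ~e = 10101010101010101010101010101010
  ((((e | ~d) & ((c | d) & a)) | ~d) | ~e) = 11101110111011101111111111111111
  (((((e | ~d) & ((c | d) & a)) | ~d) | ~e) & c) = 00001110000011100000111100001111

(((((e | ~d) & ((c | d) & a)) | ~d) | ~e) & c)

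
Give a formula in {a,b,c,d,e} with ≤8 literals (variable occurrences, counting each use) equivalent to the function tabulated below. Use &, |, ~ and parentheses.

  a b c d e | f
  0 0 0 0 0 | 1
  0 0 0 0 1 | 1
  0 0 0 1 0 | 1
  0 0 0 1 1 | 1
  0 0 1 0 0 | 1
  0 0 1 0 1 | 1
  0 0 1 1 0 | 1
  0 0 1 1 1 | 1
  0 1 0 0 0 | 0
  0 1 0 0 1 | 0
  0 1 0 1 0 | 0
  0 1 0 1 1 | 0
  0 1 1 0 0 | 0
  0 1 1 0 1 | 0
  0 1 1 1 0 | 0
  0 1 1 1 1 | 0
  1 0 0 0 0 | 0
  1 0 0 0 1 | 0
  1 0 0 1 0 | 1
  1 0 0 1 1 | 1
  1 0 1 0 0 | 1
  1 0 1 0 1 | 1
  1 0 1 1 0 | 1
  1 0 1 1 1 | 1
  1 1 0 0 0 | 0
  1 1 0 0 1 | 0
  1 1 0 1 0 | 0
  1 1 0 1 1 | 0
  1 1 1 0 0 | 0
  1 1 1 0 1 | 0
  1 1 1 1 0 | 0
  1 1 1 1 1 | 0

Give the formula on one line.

  ~d = 11001100110011001100110011001100
  ~a = 11111111111111110000000000000000
  (~d & ~a) = 11001100110011000000000000000000
  (c | (~d & ~a)) = 11001111110011110000111100001111
  ((c | (~d & ~a)) | b) = 11001111111111110000111111111111
  (d | ((c | (~d & ~a)) | b)) = 11111111111111110011111111111111
  ~b = 11111111000000001111111100000000
  ((d | ((c | (~d & ~a)) | b)) & ~b) = 11111111000000000011111100000000

((d | ((c | (~d & ~a)) | b)) & ~b)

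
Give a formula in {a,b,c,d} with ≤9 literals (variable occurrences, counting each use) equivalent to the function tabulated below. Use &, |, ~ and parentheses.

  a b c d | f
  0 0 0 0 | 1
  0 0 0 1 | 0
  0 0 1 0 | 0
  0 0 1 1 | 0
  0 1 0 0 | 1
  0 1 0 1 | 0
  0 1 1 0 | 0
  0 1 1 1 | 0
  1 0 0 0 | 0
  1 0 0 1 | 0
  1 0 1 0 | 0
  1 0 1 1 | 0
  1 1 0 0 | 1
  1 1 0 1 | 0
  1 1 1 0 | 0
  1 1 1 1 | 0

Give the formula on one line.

  ~c = 1100110011001100
  ~d = 1010101010101010
  (~c & ~d) = 1000100010001000
  (d | c) = 0111011101110111
  ~b = 1111000011110000
  (d & ~b) = 0101000001010000
  ~a = 1111111100000000
  (~d & ~a) = 1010101000000000
  ((d & ~b) | (~d & ~a)) = 1111101001010000
  (b | ((d & ~b) | (~d & ~a))) = 1111111101011111
  ((d | c) | (b | ((d & ~b) | (~d & ~a)))) = 1111111101111111
  ((~c & ~d) & ((d | c) | (b | ((d & ~b) | (~d & ~a))))) = 1000100000001000

((~c & ~d) & ((d | c) | (b | ((d & ~b) | (~d & ~a)))))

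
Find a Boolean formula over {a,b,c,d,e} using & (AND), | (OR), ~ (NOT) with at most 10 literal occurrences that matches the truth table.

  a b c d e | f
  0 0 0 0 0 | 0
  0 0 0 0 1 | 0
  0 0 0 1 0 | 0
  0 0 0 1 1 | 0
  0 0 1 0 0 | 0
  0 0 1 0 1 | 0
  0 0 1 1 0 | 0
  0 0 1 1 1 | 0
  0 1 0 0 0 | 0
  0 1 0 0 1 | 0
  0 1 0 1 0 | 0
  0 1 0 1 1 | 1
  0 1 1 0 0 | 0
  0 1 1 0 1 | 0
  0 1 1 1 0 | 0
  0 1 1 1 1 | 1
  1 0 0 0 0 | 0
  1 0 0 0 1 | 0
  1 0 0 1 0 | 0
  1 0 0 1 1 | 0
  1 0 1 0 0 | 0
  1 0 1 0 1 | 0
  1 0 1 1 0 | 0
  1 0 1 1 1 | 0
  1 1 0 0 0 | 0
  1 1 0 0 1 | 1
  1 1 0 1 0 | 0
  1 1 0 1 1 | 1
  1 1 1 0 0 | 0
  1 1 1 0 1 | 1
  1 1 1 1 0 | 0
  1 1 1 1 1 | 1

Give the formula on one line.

((e & (d | a)) & (((d | ~b) | (c | e)) & b))

  (d | a) = 00110011001100111111111111111111
  (e & (d | a)) = 00010001000100010101010101010101
  ~b = 11111111000000001111111100000000
  (d | ~b) = 11111111001100111111111100110011
  (c | e) = 01011111010111110101111101011111
  ((d | ~b) | (c | e)) = 11111111011111111111111101111111
  (((d | ~b) | (c | e)) & b) = 00000000011111110000000001111111
  ((e & (d | a)) & (((d | ~b) | (c | e)) & b)) = 00000000000100010000000001010101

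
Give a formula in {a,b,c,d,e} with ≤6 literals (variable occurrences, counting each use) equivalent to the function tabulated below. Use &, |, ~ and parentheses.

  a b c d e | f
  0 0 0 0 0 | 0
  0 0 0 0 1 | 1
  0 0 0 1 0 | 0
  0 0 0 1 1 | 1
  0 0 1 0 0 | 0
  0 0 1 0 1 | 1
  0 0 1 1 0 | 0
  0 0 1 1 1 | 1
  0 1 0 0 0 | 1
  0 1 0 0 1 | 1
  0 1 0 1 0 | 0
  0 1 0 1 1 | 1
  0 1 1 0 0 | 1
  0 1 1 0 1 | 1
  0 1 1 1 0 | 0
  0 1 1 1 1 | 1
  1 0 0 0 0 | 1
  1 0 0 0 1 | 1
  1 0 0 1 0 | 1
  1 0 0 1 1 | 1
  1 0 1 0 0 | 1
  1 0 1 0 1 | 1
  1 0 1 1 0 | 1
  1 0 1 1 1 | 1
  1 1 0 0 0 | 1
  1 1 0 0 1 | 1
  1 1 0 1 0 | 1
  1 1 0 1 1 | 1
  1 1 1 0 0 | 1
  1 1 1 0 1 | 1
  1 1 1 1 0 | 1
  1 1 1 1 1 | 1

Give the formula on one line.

((e | (~d & b)) | a)

  ~d = 11001100110011001100110011001100
  (~d & b) = 00000000110011000000000011001100
  (e | (~d & b)) = 01010101110111010101010111011101
  ((e | (~d & b)) | a) = 01010101110111011111111111111111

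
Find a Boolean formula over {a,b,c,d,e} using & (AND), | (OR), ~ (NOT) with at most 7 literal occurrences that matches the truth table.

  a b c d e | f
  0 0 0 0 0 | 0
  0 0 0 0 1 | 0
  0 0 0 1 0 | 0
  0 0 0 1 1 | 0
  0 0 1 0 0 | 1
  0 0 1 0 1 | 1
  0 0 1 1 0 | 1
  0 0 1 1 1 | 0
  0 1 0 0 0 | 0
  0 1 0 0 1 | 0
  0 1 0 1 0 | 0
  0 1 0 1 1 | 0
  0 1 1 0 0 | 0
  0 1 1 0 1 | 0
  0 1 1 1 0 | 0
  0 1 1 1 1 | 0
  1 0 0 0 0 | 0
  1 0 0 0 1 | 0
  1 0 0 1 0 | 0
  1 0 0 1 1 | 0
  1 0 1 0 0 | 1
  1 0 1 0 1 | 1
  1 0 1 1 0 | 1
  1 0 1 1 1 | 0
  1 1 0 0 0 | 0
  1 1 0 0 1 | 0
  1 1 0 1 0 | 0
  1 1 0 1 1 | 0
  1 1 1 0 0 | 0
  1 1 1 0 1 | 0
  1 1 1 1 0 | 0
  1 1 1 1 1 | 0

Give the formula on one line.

  ~e = 10101010101010101010101010101010
  (b | ~e) = 10101010111111111010101011111111
  ((b | ~e) & c) = 00001010000011110000101000001111
  ~d = 11001100110011001100110011001100
  (((b | ~e) & c) | ~d) = 11001110110011111100111011001111
  ~b = 11111111000000001111111100000000
  (c & ~b) = 00001111000000000000111100000000
  ((((b | ~e) & c) | ~d) & (c & ~b)) = 00001110000000000000111000000000

((((b | ~e) & c) | ~d) & (c & ~b))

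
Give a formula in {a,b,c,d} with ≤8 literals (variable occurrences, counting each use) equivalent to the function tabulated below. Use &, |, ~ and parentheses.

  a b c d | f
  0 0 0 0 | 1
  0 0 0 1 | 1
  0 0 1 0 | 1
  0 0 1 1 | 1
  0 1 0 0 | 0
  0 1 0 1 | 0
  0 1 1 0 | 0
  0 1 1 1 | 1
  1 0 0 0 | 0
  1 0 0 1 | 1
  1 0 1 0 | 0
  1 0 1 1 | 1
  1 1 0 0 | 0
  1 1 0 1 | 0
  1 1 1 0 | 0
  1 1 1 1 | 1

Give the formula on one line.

((~b & ~a) | (d & (~b | c)))

  ~b = 1111000011110000
  ~a = 1111111100000000
  (~b & ~a) = 1111000000000000
  (~b | c) = 1111001111110011
  (d & (~b | c)) = 0101000101010001
  ((~b & ~a) | (d & (~b | c))) = 1111000101010001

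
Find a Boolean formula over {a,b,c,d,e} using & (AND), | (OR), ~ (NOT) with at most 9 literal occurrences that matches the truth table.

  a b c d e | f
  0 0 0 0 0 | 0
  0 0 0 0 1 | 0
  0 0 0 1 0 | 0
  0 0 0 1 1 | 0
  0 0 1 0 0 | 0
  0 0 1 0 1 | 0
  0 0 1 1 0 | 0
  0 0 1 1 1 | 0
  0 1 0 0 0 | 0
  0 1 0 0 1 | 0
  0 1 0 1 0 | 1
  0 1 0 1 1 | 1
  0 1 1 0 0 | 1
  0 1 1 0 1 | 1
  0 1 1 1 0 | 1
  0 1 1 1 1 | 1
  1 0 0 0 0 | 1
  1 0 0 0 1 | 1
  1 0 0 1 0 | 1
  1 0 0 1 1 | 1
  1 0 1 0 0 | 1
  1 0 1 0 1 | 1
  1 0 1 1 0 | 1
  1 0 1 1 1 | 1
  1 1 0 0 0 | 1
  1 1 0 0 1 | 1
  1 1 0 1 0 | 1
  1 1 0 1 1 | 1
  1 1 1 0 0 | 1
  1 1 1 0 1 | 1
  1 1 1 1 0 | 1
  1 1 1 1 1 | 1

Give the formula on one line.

((b & ((a & ~c) | d)) | (a | (b & (a | c))))

  ~c = 11110000111100001111000011110000
  (a & ~c) = 00000000000000001111000011110000
  ((a & ~c) | d) = 00110011001100111111001111110011
  (b & ((a & ~c) | d)) = 00000000001100110000000011110011
  (a | c) = 00001111000011111111111111111111
  (b & (a | c)) = 00000000000011110000000011111111
  (a | (b & (a | c))) = 00000000000011111111111111111111
  ((b & ((a & ~c) | d)) | (a | (b & (a | c)))) = 00000000001111111111111111111111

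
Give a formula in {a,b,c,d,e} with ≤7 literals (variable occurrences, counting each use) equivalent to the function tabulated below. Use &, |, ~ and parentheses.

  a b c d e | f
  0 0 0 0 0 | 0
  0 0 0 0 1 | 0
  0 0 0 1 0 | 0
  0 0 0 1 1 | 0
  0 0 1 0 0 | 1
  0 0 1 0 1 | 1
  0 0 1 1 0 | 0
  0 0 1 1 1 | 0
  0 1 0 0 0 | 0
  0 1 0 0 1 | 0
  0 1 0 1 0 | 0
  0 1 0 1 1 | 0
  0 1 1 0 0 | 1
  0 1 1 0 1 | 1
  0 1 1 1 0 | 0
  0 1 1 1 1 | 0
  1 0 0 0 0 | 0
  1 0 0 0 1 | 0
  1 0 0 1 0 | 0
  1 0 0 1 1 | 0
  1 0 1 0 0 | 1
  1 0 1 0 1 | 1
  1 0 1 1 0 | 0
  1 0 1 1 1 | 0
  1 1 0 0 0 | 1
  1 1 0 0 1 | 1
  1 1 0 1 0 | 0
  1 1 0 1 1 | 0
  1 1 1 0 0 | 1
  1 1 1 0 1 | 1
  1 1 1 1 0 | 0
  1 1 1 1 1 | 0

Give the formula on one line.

((c & ~d) | (b & (~d & a)))

  ~d = 11001100110011001100110011001100
  (c & ~d) = 00001100000011000000110000001100
  (~d & a) = 00000000000000001100110011001100
  (b & (~d & a)) = 00000000000000000000000011001100
  ((c & ~d) | (b & (~d & a))) = 00001100000011000000110011001100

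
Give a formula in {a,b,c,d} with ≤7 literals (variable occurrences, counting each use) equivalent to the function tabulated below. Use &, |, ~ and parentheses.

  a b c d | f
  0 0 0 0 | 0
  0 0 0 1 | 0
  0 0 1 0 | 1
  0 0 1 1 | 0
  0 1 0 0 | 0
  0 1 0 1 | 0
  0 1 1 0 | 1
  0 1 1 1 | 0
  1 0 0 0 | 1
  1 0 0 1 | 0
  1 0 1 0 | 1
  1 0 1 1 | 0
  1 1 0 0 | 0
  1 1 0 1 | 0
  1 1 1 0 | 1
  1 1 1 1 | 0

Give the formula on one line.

  (a | c) = 0011001111111111
  ~d = 1010101010101010
  ((a | c) & ~d) = 0010001010101010
  ~b = 1111000011110000
  (c | ~b) = 1111001111110011
  ((c | ~b) & a) = 0000000011110011
  ~a = 1111111100000000
  (((c | ~b) & a) | ~a) = 1111111111110011
  (((a | c) & ~d) & (((c | ~b) & a) | ~a)) = 0010001010100010

(((a | c) & ~d) & (((c | ~b) & a) | ~a))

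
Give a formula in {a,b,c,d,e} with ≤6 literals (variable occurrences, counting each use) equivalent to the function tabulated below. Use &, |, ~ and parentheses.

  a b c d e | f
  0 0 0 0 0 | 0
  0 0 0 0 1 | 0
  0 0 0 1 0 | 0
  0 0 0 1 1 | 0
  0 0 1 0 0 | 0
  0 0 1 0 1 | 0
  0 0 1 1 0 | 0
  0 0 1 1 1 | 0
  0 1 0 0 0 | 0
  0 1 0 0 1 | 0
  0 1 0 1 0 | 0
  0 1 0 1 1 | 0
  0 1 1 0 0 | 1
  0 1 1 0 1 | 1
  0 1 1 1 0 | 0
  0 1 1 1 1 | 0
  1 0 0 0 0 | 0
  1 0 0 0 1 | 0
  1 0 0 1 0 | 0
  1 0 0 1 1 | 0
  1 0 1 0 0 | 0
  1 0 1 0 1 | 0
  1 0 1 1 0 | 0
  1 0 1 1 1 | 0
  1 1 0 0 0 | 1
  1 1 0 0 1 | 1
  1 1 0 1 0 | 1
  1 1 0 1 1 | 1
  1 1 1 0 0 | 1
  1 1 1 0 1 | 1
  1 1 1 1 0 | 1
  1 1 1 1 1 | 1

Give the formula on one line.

  ~d = 11001100110011001100110011001100
  (~d & b) = 00000000110011000000000011001100
  ((~d & b) & c) = 00000000000011000000000000001100
  (a & b) = 00000000000000000000000011111111
  (((~d & b) & c) | (a & b)) = 00000000000011000000000011111111

(((~d & b) & c) | (a & b))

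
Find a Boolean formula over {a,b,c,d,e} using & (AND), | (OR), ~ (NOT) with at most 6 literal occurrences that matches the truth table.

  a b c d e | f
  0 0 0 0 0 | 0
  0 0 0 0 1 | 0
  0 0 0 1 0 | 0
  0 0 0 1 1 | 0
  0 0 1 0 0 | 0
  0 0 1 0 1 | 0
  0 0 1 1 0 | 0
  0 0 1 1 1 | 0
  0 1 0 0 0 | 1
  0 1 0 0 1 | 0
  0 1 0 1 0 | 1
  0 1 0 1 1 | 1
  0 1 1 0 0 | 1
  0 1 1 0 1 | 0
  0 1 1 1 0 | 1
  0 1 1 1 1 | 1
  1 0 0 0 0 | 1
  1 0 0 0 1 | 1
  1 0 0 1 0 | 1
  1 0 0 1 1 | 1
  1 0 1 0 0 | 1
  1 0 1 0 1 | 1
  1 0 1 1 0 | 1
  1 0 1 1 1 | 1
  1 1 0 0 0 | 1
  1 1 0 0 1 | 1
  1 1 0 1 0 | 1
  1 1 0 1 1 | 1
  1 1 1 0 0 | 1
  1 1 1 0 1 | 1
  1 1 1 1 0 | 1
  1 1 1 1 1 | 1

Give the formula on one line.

  ~e = 10101010101010101010101010101010
  (~e | d) = 10111011101110111011101110111011
  (b & (~e | d)) = 00000000101110110000000010111011
  ((b & (~e | d)) | a) = 00000000101110111111111111111111

((b & (~e | d)) | a)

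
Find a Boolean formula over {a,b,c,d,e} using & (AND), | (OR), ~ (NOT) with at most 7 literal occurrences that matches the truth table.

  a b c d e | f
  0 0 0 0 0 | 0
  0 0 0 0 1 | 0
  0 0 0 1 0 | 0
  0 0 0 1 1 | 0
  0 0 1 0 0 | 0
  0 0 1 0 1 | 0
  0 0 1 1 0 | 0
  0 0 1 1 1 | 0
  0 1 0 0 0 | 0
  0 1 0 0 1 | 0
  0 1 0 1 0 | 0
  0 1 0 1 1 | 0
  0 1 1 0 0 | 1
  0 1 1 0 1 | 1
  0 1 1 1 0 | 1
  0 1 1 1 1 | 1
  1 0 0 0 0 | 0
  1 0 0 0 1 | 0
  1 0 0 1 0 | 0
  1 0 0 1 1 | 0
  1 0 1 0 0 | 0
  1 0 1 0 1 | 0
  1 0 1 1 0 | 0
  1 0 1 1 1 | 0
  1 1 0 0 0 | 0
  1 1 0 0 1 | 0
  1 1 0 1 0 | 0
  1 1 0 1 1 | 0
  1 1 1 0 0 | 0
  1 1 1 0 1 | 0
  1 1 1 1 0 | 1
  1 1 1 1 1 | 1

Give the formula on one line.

  (a | c) = 00001111000011111111111111111111
  ((a | c) & b) = 00000000000011110000000011111111
  ~b = 11111111000000001111111100000000
  (~b | c) = 11111111000011111111111100001111
  (((a | c) & b) & (~b | c)) = 00000000000011110000000000001111
  ~a = 11111111111111110000000000000000
  (d | ~a) = 11111111111111110011001100110011
  ((((a | c) & b) & (~b | c)) & (d | ~a)) = 00000000000011110000000000000011

((((a | c) & b) & (~b | c)) & (d | ~a))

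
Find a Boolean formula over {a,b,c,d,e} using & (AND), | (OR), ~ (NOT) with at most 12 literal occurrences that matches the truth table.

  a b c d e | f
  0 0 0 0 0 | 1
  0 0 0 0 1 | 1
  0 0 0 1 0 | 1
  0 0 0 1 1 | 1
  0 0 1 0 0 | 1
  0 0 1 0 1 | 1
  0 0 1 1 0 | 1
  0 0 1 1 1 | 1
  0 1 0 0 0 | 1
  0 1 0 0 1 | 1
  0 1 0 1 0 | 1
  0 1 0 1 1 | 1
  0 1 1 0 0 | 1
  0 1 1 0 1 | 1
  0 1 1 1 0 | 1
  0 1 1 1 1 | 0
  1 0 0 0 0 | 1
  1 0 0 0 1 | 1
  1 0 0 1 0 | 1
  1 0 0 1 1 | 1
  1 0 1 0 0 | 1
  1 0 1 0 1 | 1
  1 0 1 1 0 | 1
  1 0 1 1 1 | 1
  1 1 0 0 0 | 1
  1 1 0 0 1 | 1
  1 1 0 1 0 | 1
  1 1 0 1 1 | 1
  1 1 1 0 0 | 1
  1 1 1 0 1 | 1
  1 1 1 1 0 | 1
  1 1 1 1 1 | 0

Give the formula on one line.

  ~b = 11111111000000001111111100000000
  ~d = 11001100110011001100110011001100
  ~e = 10101010101010101010101010101010
  ~c = 11110000111100001111000011110000
  (~e | ~c) = 11111010111110101111101011111010
  (~d | (~e | ~c)) = 11111110111111101111111011111110
  ((~d | (~e | ~c)) & c) = 00001110000011100000111000001110
  (~b | ((~d | (~e | ~c)) & c)) = 11111111000011101111111100001110
  (~c & b) = 00000000111100000000000011110000
  ((~c & b) | e) = 01010101111101010101010111110101
  (~c & ((~c & b) | e)) = 01010000111100000101000011110000
  ((~b | ((~d | (~e | ~c)) & c)) | (~c & ((~c & b) | e))) = 11111111111111101111111111111110

((~b | ((~d | (~e | ~c)) & c)) | (~c & ((~c & b) | e)))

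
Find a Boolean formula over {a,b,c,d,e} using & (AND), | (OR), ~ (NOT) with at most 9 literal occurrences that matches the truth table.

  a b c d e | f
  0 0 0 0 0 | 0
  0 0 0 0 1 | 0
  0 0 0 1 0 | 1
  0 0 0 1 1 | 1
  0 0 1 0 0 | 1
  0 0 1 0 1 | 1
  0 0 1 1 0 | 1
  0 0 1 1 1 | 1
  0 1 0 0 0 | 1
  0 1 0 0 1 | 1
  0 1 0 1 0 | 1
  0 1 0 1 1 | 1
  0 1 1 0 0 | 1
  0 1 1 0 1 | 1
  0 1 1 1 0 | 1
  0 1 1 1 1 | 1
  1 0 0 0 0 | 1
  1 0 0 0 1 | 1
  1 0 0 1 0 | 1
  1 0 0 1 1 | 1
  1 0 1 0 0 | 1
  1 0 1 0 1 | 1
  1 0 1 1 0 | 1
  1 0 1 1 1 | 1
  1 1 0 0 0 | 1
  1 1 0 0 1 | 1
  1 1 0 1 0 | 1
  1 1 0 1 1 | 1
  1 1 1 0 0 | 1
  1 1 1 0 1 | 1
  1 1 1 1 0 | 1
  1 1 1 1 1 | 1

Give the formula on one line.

((c | (d | a)) | (((~d & ~c) & a) | (b & ~a)))

  (d | a) = 00110011001100111111111111111111
  (c | (d | a)) = 00111111001111111111111111111111
  ~d = 11001100110011001100110011001100
  ~c = 11110000111100001111000011110000
  (~d & ~c) = 11000000110000001100000011000000
  ((~d & ~c) & a) = 00000000000000001100000011000000
  ~a = 11111111111111110000000000000000
  (b & ~a) = 00000000111111110000000000000000
  (((~d & ~c) & a) | (b & ~a)) = 00000000111111111100000011000000
  ((c | (d | a)) | (((~d & ~c) & a) | (b & ~a))) = 00111111111111111111111111111111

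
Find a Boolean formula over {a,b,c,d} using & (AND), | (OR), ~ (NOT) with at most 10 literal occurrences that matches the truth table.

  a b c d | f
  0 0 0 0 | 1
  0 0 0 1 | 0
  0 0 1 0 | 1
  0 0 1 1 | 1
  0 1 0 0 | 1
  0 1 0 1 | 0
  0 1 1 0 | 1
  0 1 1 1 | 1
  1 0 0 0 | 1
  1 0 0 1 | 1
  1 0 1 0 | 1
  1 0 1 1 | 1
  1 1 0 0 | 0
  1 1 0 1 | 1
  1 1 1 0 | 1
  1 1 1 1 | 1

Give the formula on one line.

  ~c = 1100110011001100
  ~a = 1111111100000000
  (~c & ~a) = 1100110000000000
  ~d = 1010101010101010
  ((~c & ~a) & ~d) = 1000100000000000
  (a & d) = 0000000001010101
  (((~c & ~a) & ~d) | (a & d)) = 1000100001010101
  ~b = 1111000011110000
  (a & ~b) = 0000000011110000
  ((((~c & ~a) & ~d) | (a & d)) | (a & ~b)) = 1000100011110101
  (c | ((((~c & ~a) & ~d) | (a & d)) | (a & ~b))) = 1011101111110111

(c | ((((~c & ~a) & ~d) | (a & d)) | (a & ~b)))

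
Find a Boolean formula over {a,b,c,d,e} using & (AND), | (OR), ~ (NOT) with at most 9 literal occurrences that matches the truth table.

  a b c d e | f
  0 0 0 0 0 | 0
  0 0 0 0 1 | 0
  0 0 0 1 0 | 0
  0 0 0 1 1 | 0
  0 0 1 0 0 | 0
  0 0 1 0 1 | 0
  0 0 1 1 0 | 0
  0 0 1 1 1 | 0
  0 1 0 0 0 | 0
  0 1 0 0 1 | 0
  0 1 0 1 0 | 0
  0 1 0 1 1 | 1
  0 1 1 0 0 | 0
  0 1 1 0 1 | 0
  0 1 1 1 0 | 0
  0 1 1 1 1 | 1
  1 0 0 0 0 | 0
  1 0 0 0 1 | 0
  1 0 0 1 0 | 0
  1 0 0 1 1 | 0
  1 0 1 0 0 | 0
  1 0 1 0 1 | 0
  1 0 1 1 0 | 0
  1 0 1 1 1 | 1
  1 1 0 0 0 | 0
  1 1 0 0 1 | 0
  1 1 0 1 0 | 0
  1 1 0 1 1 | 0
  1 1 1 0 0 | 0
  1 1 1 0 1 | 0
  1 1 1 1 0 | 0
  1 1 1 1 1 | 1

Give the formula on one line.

  (e & d) = 00010001000100010001000100010001
  ~a = 11111111111111110000000000000000
  (c | ~a) = 11111111111111110000111100001111
  ((e & d) & (c | ~a)) = 00010001000100010000000100000001
  ~e = 10101010101010101010101010101010
  (~e | a) = 10101010101010101111111111111111
  ((~e | a) | b) = 10101010111111111111111111111111
  (((e & d) & (c | ~a)) & ((~e | a) | b)) = 00000000000100010000000100000001

(((e & d) & (c | ~a)) & ((~e | a) | b))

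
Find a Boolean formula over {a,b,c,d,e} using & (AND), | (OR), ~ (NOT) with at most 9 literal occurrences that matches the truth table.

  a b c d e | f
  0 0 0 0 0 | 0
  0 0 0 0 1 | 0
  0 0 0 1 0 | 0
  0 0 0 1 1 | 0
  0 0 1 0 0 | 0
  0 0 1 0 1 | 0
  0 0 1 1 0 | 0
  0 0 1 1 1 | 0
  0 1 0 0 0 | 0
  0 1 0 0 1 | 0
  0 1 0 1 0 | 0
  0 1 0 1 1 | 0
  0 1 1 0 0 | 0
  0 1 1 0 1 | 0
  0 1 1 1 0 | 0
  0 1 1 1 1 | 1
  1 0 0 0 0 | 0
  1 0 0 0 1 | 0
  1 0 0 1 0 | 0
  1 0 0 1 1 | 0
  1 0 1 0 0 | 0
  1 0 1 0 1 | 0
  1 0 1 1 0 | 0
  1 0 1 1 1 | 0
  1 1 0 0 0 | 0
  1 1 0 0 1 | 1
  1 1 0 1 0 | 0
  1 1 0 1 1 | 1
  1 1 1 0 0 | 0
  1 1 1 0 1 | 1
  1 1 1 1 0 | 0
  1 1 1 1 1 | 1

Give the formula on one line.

(b & ((((((d & c) | ~e) & b) | a) | ~b) & e))

  (d & c) = 00000011000000110000001100000011
  ~e = 10101010101010101010101010101010
  ((d & c) | ~e) = 10101011101010111010101110101011
  (((d & c) | ~e) & b) = 00000000101010110000000010101011
  ((((d & c) | ~e) & b) | a) = 00000000101010111111111111111111
  ~b = 11111111000000001111111100000000
  (((((d & c) | ~e) & b) | a) | ~b) = 11111111101010111111111111111111
  ((((((d & c) | ~e) & b) | a) | ~b) & e) = 01010101000000010101010101010101
  (b & ((((((d & c) | ~e) & b) | a) | ~b) & e)) = 00000000000000010000000001010101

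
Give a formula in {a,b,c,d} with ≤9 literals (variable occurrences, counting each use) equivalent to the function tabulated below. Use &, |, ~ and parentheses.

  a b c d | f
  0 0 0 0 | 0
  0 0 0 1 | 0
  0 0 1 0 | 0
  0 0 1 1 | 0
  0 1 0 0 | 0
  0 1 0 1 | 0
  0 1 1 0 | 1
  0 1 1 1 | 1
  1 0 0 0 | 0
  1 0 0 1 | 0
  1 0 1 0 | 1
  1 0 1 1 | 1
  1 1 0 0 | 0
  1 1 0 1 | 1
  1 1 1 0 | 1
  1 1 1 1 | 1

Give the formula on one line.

((c | a) & ((a & c) | ((d | ((c | ~d) & ~a)) & b)))

  (c | a) = 0011001111111111
  (a & c) = 0000000000110011
  ~d = 1010101010101010
  (c | ~d) = 1011101110111011
  ~a = 1111111100000000
  ((c | ~d) & ~a) = 1011101100000000
  (d | ((c | ~d) & ~a)) = 1111111101010101
  ((d | ((c | ~d) & ~a)) & b) = 0000111100000101
  ((a & c) | ((d | ((c | ~d) & ~a)) & b)) = 0000111100110111
  ((c | a) & ((a & c) | ((d | ((c | ~d) & ~a)) & b))) = 0000001100110111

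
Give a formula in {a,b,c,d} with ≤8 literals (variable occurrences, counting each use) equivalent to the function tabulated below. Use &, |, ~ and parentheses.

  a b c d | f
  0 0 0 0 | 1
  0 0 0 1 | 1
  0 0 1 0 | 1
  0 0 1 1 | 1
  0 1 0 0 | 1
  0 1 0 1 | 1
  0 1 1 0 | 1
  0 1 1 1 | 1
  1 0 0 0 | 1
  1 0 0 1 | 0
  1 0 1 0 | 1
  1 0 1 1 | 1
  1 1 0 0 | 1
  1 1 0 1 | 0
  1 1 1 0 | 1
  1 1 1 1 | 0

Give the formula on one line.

(~a | ((~b | ~d) & (c | ~d)))

  ~a = 1111111100000000
  ~b = 1111000011110000
  ~d = 1010101010101010
  (~b | ~d) = 1111101011111010
  (c | ~d) = 1011101110111011
  ((~b | ~d) & (c | ~d)) = 1011101010111010
  (~a | ((~b | ~d) & (c | ~d))) = 1111111110111010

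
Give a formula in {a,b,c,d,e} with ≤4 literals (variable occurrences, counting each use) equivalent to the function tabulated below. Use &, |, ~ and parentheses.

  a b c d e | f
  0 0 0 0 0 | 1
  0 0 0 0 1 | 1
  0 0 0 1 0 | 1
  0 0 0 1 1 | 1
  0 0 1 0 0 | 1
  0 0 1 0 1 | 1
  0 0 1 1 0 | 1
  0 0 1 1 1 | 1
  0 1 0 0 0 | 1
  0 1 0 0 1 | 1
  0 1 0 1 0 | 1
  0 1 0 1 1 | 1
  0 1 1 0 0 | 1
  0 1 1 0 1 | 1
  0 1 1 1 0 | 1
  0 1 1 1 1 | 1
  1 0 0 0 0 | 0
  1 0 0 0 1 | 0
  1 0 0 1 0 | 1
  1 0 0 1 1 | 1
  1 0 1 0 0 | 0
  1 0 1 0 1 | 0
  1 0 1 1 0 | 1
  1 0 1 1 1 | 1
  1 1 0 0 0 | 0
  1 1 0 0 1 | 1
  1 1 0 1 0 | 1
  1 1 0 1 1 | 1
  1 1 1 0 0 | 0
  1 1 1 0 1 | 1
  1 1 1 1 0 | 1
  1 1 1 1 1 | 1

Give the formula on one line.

  ~a = 11111111111111110000000000000000
  (~a | d) = 11111111111111110011001100110011
  (b & e) = 00000000010101010000000001010101
  ((~a | d) | (b & e)) = 11111111111111110011001101110111

((~a | d) | (b & e))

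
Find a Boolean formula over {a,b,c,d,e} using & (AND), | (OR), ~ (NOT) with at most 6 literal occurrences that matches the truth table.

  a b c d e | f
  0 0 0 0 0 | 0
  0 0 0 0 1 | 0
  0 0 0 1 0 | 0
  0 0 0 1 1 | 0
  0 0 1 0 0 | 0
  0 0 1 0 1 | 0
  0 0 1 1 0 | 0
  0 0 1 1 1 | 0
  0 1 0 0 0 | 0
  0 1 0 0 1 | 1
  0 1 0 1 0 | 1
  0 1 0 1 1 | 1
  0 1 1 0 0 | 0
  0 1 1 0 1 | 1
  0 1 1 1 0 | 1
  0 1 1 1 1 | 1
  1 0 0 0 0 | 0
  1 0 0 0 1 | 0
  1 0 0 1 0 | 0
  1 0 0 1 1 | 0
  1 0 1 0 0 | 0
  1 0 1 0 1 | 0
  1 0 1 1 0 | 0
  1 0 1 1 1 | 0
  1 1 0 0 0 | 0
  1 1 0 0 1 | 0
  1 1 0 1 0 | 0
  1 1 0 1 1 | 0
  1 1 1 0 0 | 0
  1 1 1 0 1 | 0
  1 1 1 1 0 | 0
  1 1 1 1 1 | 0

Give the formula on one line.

  (e | d) = 01110111011101110111011101110111
  ~a = 11111111111111110000000000000000
  (b & ~a) = 00000000111111110000000000000000
  ((e | d) & (b & ~a)) = 00000000011101110000000000000000

((e | d) & (b & ~a))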